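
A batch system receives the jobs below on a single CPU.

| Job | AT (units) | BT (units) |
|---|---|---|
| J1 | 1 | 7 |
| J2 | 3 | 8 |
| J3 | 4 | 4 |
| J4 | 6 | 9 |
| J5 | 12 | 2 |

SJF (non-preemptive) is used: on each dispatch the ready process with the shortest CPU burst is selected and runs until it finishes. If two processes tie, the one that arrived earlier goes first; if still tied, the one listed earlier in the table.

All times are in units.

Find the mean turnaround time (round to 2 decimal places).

12.20

Schedule: | idle 0-1 | J1 1-8 | J3 8-12 | J5 12-14 | J2 14-22 | J4 22-31 |
Completion: J1=8  J2=22  J3=12  J4=31  J5=14
Turnaround (C−A): J1=7  J2=19  J3=8  J4=25  J5=2
Turnaround times: J1=7, J2=19, J3=8, J4=25, J5=2
Average turnaround = (7+19+8+25+2) / 5 = 61/5 = 12.20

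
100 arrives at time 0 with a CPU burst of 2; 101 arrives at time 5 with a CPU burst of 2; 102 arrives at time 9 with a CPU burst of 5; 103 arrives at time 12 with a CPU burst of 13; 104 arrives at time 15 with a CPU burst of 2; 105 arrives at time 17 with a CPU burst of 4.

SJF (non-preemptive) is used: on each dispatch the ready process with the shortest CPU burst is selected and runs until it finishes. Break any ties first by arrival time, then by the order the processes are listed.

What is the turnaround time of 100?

Gantt: | 100 0-2 | idle 2-5 | 101 5-7 | idle 7-9 | 102 9-14 | 103 14-27 | 104 27-29 | 105 29-33 |
Completion: 100=2  101=7  102=14  103=27  104=29  105=33
Turnaround(100) = completion − arrival = 2 − 0 = 2

2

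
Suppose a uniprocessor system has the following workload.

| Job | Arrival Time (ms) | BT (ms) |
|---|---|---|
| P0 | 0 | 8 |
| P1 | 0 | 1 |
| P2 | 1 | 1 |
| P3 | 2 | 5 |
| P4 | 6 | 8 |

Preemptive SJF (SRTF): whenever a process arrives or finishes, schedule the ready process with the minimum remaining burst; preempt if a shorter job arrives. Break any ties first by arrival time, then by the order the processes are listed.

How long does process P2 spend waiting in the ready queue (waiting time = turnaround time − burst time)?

Timeline: | P1 0-1 | P2 1-2 | P3 2-7 | P0 7-15 | P4 15-23 |
Completion: P0=15  P1=1  P2=2  P3=7  P4=23
Turnaround (C−A): P0=15  P1=1  P2=1  P3=5  P4=17
Waiting(P2) = turnaround − burst = 1 − 1 = 0

0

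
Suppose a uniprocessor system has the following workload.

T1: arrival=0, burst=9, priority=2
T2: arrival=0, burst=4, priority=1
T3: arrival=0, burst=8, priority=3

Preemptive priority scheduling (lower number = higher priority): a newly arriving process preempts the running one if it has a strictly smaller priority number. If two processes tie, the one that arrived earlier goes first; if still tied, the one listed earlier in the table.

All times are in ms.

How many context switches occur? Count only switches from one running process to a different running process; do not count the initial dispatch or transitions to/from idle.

2

Timeline: | T2 0-4 | T1 4-13 | T3 13-21 |
Completion: T1=13  T2=4  T3=21
Turnaround (C−A): T1=13  T2=4  T3=21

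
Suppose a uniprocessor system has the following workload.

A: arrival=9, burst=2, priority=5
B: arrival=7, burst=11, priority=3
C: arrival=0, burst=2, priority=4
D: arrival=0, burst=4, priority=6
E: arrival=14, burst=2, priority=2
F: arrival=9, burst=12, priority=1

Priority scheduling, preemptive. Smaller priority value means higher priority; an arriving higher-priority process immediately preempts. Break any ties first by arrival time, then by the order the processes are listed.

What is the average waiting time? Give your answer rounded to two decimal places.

Schedule: | C 0-2 | D 2-6 | idle 6-7 | B 7-9 | F 9-21 | E 21-23 | B 23-32 | A 32-34 |
Completion: A=34  B=32  C=2  D=6  E=23  F=21
Turnaround (C−A): A=25  B=25  C=2  D=6  E=9  F=12
Waiting times: A=23, B=14, C=0, D=2, E=7, F=0
Average waiting = (23+14+0+2+7+0) / 6 = 46/6 = 7.67

7.67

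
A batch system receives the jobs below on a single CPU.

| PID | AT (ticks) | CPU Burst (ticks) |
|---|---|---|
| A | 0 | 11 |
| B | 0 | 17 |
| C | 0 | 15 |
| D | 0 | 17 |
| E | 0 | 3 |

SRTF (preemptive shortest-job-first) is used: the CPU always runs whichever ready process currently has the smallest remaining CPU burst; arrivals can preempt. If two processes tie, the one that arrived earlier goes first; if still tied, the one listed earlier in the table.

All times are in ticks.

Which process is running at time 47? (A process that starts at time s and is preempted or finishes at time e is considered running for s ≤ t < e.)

D

Schedule: | E 0-3 | A 3-14 | C 14-29 | B 29-46 | D 46-63 |
Completion: A=14  B=46  C=29  D=63  E=3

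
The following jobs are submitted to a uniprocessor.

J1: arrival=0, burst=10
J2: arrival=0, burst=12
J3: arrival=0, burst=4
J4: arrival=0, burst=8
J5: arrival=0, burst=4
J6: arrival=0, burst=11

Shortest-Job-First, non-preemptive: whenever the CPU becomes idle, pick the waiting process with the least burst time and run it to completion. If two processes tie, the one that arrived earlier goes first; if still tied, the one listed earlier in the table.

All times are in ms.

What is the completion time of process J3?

Gantt: | J3 0-4 | J5 4-8 | J4 8-16 | J1 16-26 | J6 26-37 | J2 37-49 |
Completion: J1=26  J2=49  J3=4  J4=16  J5=8  J6=37

4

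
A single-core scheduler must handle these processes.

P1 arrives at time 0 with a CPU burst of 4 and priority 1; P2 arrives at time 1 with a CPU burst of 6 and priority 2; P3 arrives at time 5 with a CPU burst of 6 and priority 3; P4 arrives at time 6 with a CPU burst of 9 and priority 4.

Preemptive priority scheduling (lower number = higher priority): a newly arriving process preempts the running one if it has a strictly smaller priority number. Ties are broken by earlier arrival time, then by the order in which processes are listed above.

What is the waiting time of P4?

Gantt: | P1 0-4 | P2 4-10 | P3 10-16 | P4 16-25 |
Completion: P1=4  P2=10  P3=16  P4=25
Turnaround (C−A): P1=4  P2=9  P3=11  P4=19
Waiting(P4) = turnaround − burst = 19 − 9 = 10

10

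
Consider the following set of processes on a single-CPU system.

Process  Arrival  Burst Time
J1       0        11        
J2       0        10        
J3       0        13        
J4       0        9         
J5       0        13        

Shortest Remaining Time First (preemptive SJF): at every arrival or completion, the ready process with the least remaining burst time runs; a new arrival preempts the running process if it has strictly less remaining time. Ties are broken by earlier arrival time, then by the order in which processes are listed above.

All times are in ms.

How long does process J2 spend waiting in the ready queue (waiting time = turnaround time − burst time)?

9

Gantt: | J4 0-9 | J2 9-19 | J1 19-30 | J3 30-43 | J5 43-56 |
Completion: J1=30  J2=19  J3=43  J4=9  J5=56
Turnaround (C−A): J1=30  J2=19  J3=43  J4=9  J5=56
Waiting(J2) = turnaround − burst = 19 − 10 = 9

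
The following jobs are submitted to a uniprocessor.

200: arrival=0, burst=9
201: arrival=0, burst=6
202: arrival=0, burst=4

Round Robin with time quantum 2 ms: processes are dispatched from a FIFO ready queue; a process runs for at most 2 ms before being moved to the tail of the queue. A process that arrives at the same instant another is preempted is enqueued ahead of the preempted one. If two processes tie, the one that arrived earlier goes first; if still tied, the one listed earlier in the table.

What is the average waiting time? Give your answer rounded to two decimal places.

Schedule: | 200 0-2 | 201 2-4 | 202 4-6 | 200 6-8 | 201 8-10 | 202 10-12 | 200 12-14 | 201 14-16 | 200 16-19 |
Completion: 200=19  201=16  202=12
Turnaround (C−A): 200=19  201=16  202=12
Waiting times: 200=10, 201=10, 202=8
Average waiting = (10+10+8) / 3 = 28/3 = 9.33

9.33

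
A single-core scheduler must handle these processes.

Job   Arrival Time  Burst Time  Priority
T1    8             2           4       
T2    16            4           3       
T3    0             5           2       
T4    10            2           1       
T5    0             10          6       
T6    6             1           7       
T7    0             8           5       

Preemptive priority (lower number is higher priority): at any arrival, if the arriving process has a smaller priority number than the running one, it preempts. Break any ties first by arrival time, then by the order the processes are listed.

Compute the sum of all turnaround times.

Timeline: | T3 0-5 | T7 5-8 | T1 8-10 | T4 10-12 | T7 12-16 | T2 16-20 | T7 20-21 | T5 21-31 | T6 31-32 |
Completion: T1=10  T2=20  T3=5  T4=12  T5=31  T6=32  T7=21
Turnaround (C−A): T1=2  T2=4  T3=5  T4=2  T5=31  T6=26  T7=21
Turnaround = completion − arrival: T1=2, T2=4, T3=5, T4=2, T5=31, T6=26, T7=21
Total turnaround = 2 + 4 + 5 + 2 + 31 + 26 + 21 = 91

91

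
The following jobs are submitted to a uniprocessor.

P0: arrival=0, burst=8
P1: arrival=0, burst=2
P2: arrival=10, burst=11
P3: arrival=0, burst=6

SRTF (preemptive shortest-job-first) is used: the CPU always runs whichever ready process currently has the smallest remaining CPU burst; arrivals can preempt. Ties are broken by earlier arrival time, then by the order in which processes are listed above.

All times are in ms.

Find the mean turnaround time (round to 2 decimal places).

Gantt: | P1 0-2 | P3 2-8 | P0 8-16 | P2 16-27 |
Completion: P0=16  P1=2  P2=27  P3=8
Turnaround (C−A): P0=16  P1=2  P2=17  P3=8
Turnaround times: P0=16, P1=2, P2=17, P3=8
Average turnaround = (16+2+17+8) / 4 = 43/4 = 10.75

10.75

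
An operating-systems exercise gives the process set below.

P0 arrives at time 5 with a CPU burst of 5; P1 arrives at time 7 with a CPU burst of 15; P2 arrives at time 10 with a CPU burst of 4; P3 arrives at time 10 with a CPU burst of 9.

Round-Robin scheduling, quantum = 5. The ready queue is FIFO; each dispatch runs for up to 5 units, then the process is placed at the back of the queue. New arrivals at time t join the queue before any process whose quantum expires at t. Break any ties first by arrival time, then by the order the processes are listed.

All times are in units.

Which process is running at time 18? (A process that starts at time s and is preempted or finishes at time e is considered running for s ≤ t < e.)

Schedule: | idle 0-5 | P0 5-10 | P1 10-15 | P2 15-19 | P3 19-24 | P1 24-29 | P3 29-33 | P1 33-38 |
Completion: P0=10  P1=38  P2=19  P3=33
Turnaround (C−A): P0=5  P1=31  P2=9  P3=23

P2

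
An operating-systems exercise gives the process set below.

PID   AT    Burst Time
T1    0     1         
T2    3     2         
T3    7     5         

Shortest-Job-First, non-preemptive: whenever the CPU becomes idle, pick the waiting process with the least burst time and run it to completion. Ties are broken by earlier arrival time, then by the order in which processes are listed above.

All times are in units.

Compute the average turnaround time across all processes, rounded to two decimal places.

Timeline: | T1 0-1 | idle 1-3 | T2 3-5 | idle 5-7 | T3 7-12 |
Completion: T1=1  T2=5  T3=12
Turnaround times: T1=1, T2=2, T3=5
Average turnaround = (1+2+5) / 3 = 8/3 = 2.67

2.67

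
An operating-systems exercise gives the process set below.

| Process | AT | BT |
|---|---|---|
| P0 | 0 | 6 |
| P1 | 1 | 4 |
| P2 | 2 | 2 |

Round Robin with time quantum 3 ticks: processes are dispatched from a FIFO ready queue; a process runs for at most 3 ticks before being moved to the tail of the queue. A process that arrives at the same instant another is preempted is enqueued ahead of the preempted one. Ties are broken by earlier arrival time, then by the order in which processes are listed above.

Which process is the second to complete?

P0

Timeline: | P0 0-3 | P1 3-6 | P2 6-8 | P0 8-11 | P1 11-12 |
Completion: P0=11  P1=12  P2=8
Turnaround (C−A): P0=11  P1=11  P2=6
Finish order: P2 → P0 → P1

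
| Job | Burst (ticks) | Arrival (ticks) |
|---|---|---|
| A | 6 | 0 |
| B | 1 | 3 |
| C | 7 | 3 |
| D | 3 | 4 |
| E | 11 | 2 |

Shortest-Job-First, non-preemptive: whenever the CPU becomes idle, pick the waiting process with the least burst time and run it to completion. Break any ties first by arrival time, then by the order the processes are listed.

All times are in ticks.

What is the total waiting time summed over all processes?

28

Schedule: | A 0-6 | B 6-7 | D 7-10 | C 10-17 | E 17-28 |
Completion: A=6  B=7  C=17  D=10  E=28
Turnaround (C−A): A=6  B=4  C=14  D=6  E=26
Waiting = turnaround − burst: A=0, B=3, C=7, D=3, E=15
Total waiting = 0 + 3 + 7 + 3 + 15 = 28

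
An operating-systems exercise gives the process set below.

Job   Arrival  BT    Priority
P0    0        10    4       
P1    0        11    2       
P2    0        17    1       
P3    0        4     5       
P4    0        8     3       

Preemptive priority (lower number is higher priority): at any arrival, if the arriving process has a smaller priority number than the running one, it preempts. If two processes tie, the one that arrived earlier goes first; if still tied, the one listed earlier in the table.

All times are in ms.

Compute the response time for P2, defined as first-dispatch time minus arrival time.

0

Gantt: | P2 0-17 | P1 17-28 | P4 28-36 | P0 36-46 | P3 46-50 |
Completion: P0=46  P1=28  P2=17  P3=50  P4=36
Turnaround (C−A): P0=46  P1=28  P2=17  P3=50  P4=36
Response(P2) = first start − arrival = 0 − 0 = 0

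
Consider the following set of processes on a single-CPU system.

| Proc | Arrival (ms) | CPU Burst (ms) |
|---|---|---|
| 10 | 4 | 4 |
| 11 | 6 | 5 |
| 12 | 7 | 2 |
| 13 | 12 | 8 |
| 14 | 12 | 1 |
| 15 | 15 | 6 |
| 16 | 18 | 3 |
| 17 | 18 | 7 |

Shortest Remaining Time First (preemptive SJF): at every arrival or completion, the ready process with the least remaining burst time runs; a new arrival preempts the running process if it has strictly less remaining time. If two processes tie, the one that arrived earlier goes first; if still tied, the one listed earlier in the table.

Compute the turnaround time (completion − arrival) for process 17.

Schedule: | idle 0-4 | 10 4-8 | 12 8-10 | 11 10-12 | 14 12-13 | 11 13-16 | 15 16-18 | 16 18-21 | 15 21-25 | 17 25-32 | 13 32-40 |
Completion: 10=8  11=16  12=10  13=40  14=13  15=25  16=21  17=32
Turnaround (C−A): 10=4  11=10  12=3  13=28  14=1  15=10  16=3  17=14
Turnaround(17) = completion − arrival = 32 − 18 = 14

14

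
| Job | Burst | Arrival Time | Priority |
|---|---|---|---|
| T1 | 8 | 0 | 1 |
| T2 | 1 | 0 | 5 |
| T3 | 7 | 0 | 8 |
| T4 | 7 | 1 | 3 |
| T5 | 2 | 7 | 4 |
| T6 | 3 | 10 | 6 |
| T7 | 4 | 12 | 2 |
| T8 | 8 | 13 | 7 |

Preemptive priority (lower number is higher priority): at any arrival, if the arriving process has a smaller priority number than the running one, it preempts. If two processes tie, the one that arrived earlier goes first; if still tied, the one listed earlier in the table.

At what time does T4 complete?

Schedule: | T1 0-8 | T4 8-12 | T7 12-16 | T4 16-19 | T5 19-21 | T2 21-22 | T6 22-25 | T8 25-33 | T3 33-40 |
Completion: T1=8  T2=22  T3=40  T4=19  T5=21  T6=25  T7=16  T8=33

19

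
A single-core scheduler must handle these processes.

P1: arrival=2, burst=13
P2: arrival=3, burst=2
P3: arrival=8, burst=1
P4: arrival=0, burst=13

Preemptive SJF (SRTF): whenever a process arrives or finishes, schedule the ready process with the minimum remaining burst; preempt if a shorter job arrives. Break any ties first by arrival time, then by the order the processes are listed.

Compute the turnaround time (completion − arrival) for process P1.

Timeline: | P4 0-3 | P2 3-5 | P4 5-8 | P3 8-9 | P4 9-16 | P1 16-29 |
Completion: P1=29  P2=5  P3=9  P4=16
Turnaround(P1) = completion − arrival = 29 − 2 = 27

27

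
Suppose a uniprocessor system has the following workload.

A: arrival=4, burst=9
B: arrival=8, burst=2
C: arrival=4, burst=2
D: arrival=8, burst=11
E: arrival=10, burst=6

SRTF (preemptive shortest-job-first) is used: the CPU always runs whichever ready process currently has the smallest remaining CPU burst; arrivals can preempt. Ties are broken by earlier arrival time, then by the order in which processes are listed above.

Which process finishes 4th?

A

Gantt: | idle 0-4 | C 4-6 | A 6-8 | B 8-10 | E 10-16 | A 16-23 | D 23-34 |
Completion: A=23  B=10  C=6  D=34  E=16
Finish order: C → B → E → A → D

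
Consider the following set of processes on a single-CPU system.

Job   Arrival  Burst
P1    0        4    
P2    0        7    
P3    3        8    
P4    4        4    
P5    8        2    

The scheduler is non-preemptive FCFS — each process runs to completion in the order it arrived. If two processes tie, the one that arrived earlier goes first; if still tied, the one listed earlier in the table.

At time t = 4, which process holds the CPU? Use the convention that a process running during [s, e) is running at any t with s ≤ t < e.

P2

Timeline: | P1 0-4 | P2 4-11 | P3 11-19 | P4 19-23 | P5 23-25 |
Completion: P1=4  P2=11  P3=19  P4=23  P5=25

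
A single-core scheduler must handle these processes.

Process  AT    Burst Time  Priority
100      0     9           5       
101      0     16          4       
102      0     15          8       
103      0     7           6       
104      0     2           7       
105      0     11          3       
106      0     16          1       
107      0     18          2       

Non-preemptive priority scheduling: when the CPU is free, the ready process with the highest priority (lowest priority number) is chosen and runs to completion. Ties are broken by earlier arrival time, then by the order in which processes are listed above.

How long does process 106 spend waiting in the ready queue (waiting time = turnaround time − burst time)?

Schedule: | 106 0-16 | 107 16-34 | 105 34-45 | 101 45-61 | 100 61-70 | 103 70-77 | 104 77-79 | 102 79-94 |
Completion: 100=70  101=61  102=94  103=77  104=79  105=45  106=16  107=34
Turnaround (C−A): 100=70  101=61  102=94  103=77  104=79  105=45  106=16  107=34
Waiting(106) = turnaround − burst = 16 − 16 = 0

0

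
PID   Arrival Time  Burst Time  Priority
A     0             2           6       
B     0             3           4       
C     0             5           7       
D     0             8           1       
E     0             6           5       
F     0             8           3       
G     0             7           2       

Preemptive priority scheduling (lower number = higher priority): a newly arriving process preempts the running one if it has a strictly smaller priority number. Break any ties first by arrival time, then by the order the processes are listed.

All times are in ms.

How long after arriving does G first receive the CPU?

8

Schedule: | D 0-8 | G 8-15 | F 15-23 | B 23-26 | E 26-32 | A 32-34 | C 34-39 |
Completion: A=34  B=26  C=39  D=8  E=32  F=23  G=15
Turnaround (C−A): A=34  B=26  C=39  D=8  E=32  F=23  G=15
Response(G) = first start − arrival = 8 − 0 = 8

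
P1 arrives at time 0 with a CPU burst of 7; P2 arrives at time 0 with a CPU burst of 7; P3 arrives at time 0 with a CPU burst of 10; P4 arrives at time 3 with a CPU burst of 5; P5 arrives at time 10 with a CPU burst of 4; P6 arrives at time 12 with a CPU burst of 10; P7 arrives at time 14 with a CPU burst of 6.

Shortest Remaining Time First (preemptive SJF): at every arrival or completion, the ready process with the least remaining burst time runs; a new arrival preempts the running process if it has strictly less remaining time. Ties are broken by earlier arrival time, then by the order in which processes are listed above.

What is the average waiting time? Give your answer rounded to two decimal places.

12.29

Timeline: | P1 0-7 | P4 7-12 | P5 12-16 | P7 16-22 | P2 22-29 | P3 29-39 | P6 39-49 |
Completion: P1=7  P2=29  P3=39  P4=12  P5=16  P6=49  P7=22
Waiting times: P1=0, P2=22, P3=29, P4=4, P5=2, P6=27, P7=2
Average waiting = (0+22+29+4+2+27+2) / 7 = 86/7 = 12.29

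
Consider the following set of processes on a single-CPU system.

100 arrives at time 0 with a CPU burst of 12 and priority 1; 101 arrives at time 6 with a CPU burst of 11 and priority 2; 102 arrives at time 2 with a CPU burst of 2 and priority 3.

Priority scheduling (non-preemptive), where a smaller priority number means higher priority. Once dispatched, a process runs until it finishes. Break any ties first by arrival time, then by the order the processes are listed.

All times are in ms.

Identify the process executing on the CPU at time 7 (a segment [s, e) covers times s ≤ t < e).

Gantt: | 100 0-12 | 101 12-23 | 102 23-25 |
Completion: 100=12  101=23  102=25
Turnaround (C−A): 100=12  101=17  102=23

100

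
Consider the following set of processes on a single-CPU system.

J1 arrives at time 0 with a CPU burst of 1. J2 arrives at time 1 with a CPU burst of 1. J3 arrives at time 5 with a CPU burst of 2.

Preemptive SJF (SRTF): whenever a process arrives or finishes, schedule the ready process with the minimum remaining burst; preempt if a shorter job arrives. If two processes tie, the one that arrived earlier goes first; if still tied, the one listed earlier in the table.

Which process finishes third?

J3

Gantt: | J1 0-1 | J2 1-2 | idle 2-5 | J3 5-7 |
Completion: J1=1  J2=2  J3=7
Turnaround (C−A): J1=1  J2=1  J3=2
Finish order: J1 → J2 → J3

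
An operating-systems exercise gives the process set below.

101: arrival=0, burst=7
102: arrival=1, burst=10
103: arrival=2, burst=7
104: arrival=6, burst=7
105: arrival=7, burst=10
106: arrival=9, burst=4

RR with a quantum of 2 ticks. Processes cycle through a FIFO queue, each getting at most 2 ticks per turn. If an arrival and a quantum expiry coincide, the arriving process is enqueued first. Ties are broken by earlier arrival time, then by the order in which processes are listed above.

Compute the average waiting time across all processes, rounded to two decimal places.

Gantt: | 101 0-2 | 102 2-4 | 103 4-6 | 101 6-8 | 102 8-10 | 104 10-12 | 103 12-14 | 105 14-16 | 101 16-18 | 106 18-20 | 102 20-22 | 104 22-24 | 103 24-26 | 105 26-28 | 101 28-29 | 106 29-31 | 102 31-33 | 104 33-35 | 103 35-36 | 105 36-38 | 102 38-40 | 104 40-41 | 105 41-45 |
Completion: 101=29  102=40  103=36  104=41  105=45  106=31
Turnaround (C−A): 101=29  102=39  103=34  104=35  105=38  106=22
Waiting times: 101=22, 102=29, 103=27, 104=28, 105=28, 106=18
Average waiting = (22+29+27+28+28+18) / 6 = 152/6 = 25.33

25.33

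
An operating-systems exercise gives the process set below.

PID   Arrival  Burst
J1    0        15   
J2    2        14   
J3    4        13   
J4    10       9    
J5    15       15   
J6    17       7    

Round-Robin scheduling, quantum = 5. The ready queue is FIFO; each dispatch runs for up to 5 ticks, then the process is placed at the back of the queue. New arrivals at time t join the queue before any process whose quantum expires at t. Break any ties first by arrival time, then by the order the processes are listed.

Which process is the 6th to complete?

J5

Gantt: | J1 0-5 | J2 5-10 | J3 10-15 | J1 15-20 | J4 20-25 | J2 25-30 | J5 30-35 | J3 35-40 | J6 40-45 | J1 45-50 | J4 50-54 | J2 54-58 | J5 58-63 | J3 63-66 | J6 66-68 | J5 68-73 |
Completion: J1=50  J2=58  J3=66  J4=54  J5=73  J6=68
Turnaround (C−A): J1=50  J2=56  J3=62  J4=44  J5=58  J6=51
Finish order: J1 → J4 → J2 → J3 → J6 → J5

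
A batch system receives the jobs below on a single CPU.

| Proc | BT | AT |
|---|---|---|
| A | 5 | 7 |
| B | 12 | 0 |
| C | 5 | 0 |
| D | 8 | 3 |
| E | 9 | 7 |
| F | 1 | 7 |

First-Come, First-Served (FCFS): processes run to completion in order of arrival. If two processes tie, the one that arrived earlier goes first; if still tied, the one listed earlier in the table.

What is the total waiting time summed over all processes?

Timeline: | B 0-12 | C 12-17 | D 17-25 | A 25-30 | E 30-39 | F 39-40 |
Completion: A=30  B=12  C=17  D=25  E=39  F=40
Turnaround (C−A): A=23  B=12  C=17  D=22  E=32  F=33
Waiting = turnaround − burst: A=18, B=0, C=12, D=14, E=23, F=32
Total waiting = 18 + 0 + 12 + 14 + 23 + 32 = 99

99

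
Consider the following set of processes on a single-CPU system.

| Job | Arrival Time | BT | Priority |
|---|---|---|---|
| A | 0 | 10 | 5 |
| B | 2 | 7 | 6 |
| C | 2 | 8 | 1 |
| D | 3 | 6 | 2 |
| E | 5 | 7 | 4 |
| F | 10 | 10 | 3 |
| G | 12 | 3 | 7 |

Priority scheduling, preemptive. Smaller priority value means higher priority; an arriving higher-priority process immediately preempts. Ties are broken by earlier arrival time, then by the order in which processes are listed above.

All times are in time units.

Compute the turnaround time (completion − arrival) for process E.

28

Gantt: | A 0-2 | C 2-10 | D 10-16 | F 16-26 | E 26-33 | A 33-41 | B 41-48 | G 48-51 |
Completion: A=41  B=48  C=10  D=16  E=33  F=26  G=51
Turnaround (C−A): A=41  B=46  C=8  D=13  E=28  F=16  G=39
Turnaround(E) = completion − arrival = 33 − 5 = 28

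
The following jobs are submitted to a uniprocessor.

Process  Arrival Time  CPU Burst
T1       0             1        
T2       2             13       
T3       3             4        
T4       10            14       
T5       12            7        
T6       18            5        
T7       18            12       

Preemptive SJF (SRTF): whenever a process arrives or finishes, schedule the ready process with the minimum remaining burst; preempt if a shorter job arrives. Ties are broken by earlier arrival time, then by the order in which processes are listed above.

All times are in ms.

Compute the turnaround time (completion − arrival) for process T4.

Timeline: | T1 0-1 | idle 1-2 | T2 2-3 | T3 3-7 | T2 7-19 | T6 19-24 | T5 24-31 | T7 31-43 | T4 43-57 |
Completion: T1=1  T2=19  T3=7  T4=57  T5=31  T6=24  T7=43
Turnaround (C−A): T1=1  T2=17  T3=4  T4=47  T5=19  T6=6  T7=25
Turnaround(T4) = completion − arrival = 57 − 10 = 47

47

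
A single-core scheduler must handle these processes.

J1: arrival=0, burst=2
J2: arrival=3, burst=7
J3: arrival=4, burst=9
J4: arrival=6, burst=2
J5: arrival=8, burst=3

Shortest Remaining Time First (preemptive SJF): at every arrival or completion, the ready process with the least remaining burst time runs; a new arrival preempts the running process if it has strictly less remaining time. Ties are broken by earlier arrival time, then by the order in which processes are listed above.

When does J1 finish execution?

Gantt: | J1 0-2 | idle 2-3 | J2 3-6 | J4 6-8 | J5 8-11 | J2 11-15 | J3 15-24 |
Completion: J1=2  J2=15  J3=24  J4=8  J5=11
Turnaround (C−A): J1=2  J2=12  J3=20  J4=2  J5=3

2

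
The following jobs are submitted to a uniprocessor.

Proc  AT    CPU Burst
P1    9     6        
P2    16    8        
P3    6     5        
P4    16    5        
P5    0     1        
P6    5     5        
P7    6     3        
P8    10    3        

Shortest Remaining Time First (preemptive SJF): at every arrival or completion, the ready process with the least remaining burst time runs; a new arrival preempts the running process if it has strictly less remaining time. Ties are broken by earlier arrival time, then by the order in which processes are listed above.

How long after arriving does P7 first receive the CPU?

0

Schedule: | P5 0-1 | idle 1-5 | P6 5-6 | P7 6-9 | P6 9-13 | P8 13-16 | P3 16-21 | P4 21-26 | P1 26-32 | P2 32-40 |
Completion: P1=32  P2=40  P3=21  P4=26  P5=1  P6=13  P7=9  P8=16
Turnaround (C−A): P1=23  P2=24  P3=15  P4=10  P5=1  P6=8  P7=3  P8=6
Response(P7) = first start − arrival = 6 − 6 = 0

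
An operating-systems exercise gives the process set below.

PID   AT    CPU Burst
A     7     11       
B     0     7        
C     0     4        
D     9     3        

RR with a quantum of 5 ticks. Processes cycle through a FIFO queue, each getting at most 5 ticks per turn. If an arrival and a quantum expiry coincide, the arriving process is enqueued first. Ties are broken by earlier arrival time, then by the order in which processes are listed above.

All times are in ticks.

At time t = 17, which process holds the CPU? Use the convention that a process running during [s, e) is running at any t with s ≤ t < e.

D

Timeline: | B 0-5 | C 5-9 | B 9-11 | A 11-16 | D 16-19 | A 19-25 |
Completion: A=25  B=11  C=9  D=19
Turnaround (C−A): A=18  B=11  C=9  D=10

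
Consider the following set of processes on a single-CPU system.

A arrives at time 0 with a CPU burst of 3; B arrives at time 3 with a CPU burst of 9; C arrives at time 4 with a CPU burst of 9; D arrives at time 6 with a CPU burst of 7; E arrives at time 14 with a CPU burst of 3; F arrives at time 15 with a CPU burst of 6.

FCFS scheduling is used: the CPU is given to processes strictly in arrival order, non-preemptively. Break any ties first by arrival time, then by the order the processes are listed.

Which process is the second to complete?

Gantt: | A 0-3 | B 3-12 | C 12-21 | D 21-28 | E 28-31 | F 31-37 |
Completion: A=3  B=12  C=21  D=28  E=31  F=37
Finish order: A → B → C → D → E → F

B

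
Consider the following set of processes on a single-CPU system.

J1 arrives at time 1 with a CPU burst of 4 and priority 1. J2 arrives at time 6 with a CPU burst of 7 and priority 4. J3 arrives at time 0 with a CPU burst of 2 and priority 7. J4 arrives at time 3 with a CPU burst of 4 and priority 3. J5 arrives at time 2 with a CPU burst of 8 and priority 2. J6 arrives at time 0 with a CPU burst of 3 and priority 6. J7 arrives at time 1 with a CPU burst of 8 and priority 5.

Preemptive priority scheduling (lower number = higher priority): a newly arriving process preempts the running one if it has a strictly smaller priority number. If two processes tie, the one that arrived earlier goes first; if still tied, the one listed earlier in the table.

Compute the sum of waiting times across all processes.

112

Timeline: | J6 0-1 | J1 1-5 | J5 5-13 | J4 13-17 | J2 17-24 | J7 24-32 | J6 32-34 | J3 34-36 |
Completion: J1=5  J2=24  J3=36  J4=17  J5=13  J6=34  J7=32
Turnaround (C−A): J1=4  J2=18  J3=36  J4=14  J5=11  J6=34  J7=31
Waiting = turnaround − burst: J1=0, J2=11, J3=34, J4=10, J5=3, J6=31, J7=23
Total waiting = 0 + 11 + 34 + 10 + 3 + 31 + 23 = 112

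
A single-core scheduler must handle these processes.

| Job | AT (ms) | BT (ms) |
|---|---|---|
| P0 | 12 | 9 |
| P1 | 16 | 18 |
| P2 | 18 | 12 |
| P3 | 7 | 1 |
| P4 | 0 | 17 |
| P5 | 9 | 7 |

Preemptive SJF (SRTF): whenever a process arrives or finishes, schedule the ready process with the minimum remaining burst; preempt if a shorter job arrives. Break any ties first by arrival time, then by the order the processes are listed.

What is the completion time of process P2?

Timeline: | P4 0-7 | P3 7-8 | P4 8-9 | P5 9-16 | P4 16-25 | P0 25-34 | P2 34-46 | P1 46-64 |
Completion: P0=34  P1=64  P2=46  P3=8  P4=25  P5=16

46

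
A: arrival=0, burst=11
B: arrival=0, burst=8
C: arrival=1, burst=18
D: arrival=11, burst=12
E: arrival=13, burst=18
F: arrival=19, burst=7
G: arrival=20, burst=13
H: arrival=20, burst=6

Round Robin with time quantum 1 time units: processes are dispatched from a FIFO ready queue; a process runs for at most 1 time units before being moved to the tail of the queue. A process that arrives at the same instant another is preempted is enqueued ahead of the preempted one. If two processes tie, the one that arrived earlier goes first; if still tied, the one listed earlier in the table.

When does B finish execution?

Timeline: | A 0-1 | B 1-2 | C 2-3 | A 3-4 | B 4-5 | C 5-6 | A 6-7 | B 7-8 | C 8-9 | A 9-10 | B 10-11 | C 11-12 | A 12-13 | D 13-14 | B 14-15 | C 15-16 | E 16-17 | A 17-18 | D 18-19 | B 19-20 | C 20-21 | E 21-22 | A 22-23 | F 23-24 | D 24-25 | G 25-26 | H 26-27 | B 27-28 | C 28-29 | E 29-30 | A 30-31 | F 31-32 | D 32-33 | G 33-34 | H 34-35 | B 35-36 | C 36-37 | E 37-38 | A 38-39 | F 39-40 | D 40-41 | G 41-42 | H 42-43 | C 43-44 | E 44-45 | A 45-46 | F 46-47 | D 47-48 | G 48-49 | H 49-50 | C 50-51 | E 51-52 | A 52-53 | F 53-54 | D 54-55 | G 55-56 | H 56-57 | C 57-58 | E 58-59 | F 59-60 | D 60-61 | G 61-62 | H 62-63 | C 63-64 | E 64-65 | F 65-66 | D 66-67 | G 67-68 | C 68-69 | E 69-70 | D 70-71 | G 71-72 | C 72-73 | E 73-74 | D 74-75 | G 75-76 | C 76-77 | E 77-78 | D 78-79 | G 79-80 | C 80-81 | E 81-82 | G 82-83 | C 83-84 | E 84-85 | G 85-86 | C 86-87 | E 87-88 | G 88-89 | E 89-93 |
Completion: A=53  B=36  C=87  D=79  E=93  F=66  G=89  H=63

36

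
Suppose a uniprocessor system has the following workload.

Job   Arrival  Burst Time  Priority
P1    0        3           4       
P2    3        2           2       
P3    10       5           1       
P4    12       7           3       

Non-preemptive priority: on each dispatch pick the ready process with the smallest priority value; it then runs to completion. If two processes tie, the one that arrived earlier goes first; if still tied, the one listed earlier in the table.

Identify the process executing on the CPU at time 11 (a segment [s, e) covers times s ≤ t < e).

Gantt: | P1 0-3 | P2 3-5 | idle 5-10 | P3 10-15 | P4 15-22 |
Completion: P1=3  P2=5  P3=15  P4=22
Turnaround (C−A): P1=3  P2=2  P3=5  P4=10

P3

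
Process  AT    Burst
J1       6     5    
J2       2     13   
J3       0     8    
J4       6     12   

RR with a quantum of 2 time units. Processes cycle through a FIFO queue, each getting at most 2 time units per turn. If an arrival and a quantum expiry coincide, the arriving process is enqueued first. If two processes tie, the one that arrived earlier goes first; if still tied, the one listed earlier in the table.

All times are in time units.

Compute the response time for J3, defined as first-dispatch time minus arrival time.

0

Timeline: | J3 0-2 | J2 2-4 | J3 4-6 | J2 6-8 | J1 8-10 | J4 10-12 | J3 12-14 | J2 14-16 | J1 16-18 | J4 18-20 | J3 20-22 | J2 22-24 | J1 24-25 | J4 25-27 | J2 27-29 | J4 29-31 | J2 31-33 | J4 33-35 | J2 35-36 | J4 36-38 |
Completion: J1=25  J2=36  J3=22  J4=38
Turnaround (C−A): J1=19  J2=34  J3=22  J4=32
Response(J3) = first start − arrival = 0 − 0 = 0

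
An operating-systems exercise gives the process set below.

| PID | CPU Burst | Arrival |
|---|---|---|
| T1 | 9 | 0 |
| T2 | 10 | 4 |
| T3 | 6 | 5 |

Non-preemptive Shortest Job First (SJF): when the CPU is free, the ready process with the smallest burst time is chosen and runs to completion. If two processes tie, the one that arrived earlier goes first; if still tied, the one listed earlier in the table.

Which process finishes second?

T3

Schedule: | T1 0-9 | T3 9-15 | T2 15-25 |
Completion: T1=9  T2=25  T3=15
Finish order: T1 → T3 → T2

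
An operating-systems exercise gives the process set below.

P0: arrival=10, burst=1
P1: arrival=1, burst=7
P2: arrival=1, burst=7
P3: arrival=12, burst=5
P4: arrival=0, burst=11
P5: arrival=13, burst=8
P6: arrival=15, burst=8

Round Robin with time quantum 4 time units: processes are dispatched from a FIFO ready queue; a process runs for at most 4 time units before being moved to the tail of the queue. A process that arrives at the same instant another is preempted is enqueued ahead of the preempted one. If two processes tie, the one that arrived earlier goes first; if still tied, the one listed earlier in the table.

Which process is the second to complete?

P0

Gantt: | P4 0-4 | P1 4-8 | P2 8-12 | P4 12-16 | P1 16-19 | P0 19-20 | P3 20-24 | P2 24-27 | P5 27-31 | P6 31-35 | P4 35-38 | P3 38-39 | P5 39-43 | P6 43-47 |
Completion: P0=20  P1=19  P2=27  P3=39  P4=38  P5=43  P6=47
Turnaround (C−A): P0=10  P1=18  P2=26  P3=27  P4=38  P5=30  P6=32
Finish order: P1 → P0 → P2 → P4 → P3 → P5 → P6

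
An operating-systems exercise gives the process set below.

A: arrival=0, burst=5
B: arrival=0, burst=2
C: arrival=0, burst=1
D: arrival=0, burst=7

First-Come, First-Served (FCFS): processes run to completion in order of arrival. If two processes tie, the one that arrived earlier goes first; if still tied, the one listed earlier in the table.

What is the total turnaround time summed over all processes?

Timeline: | A 0-5 | B 5-7 | C 7-8 | D 8-15 |
Completion: A=5  B=7  C=8  D=15
Turnaround = completion − arrival: A=5, B=7, C=8, D=15
Total turnaround = 5 + 7 + 8 + 15 = 35

35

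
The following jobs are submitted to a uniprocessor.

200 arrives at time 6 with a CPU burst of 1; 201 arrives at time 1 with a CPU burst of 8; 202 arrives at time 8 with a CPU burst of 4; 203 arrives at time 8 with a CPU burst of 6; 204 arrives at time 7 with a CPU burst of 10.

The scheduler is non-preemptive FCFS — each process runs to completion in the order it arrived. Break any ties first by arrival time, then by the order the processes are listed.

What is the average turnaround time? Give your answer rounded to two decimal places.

Gantt: | idle 0-1 | 201 1-9 | 200 9-10 | 204 10-20 | 202 20-24 | 203 24-30 |
Completion: 200=10  201=9  202=24  203=30  204=20
Turnaround times: 200=4, 201=8, 202=16, 203=22, 204=13
Average turnaround = (4+8+16+22+13) / 5 = 63/5 = 12.60

12.60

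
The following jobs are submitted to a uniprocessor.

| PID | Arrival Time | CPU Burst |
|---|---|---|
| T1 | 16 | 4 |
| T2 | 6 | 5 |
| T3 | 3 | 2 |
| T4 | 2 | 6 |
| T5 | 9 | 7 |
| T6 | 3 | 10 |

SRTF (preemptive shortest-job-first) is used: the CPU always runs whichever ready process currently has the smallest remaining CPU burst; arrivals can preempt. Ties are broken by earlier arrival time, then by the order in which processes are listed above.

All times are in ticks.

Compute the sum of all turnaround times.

73

Timeline: | idle 0-2 | T4 2-3 | T3 3-5 | T4 5-10 | T2 10-15 | T5 15-16 | T1 16-20 | T5 20-26 | T6 26-36 |
Completion: T1=20  T2=15  T3=5  T4=10  T5=26  T6=36
Turnaround = completion − arrival: T1=4, T2=9, T3=2, T4=8, T5=17, T6=33
Total turnaround = 4 + 9 + 2 + 8 + 17 + 33 = 73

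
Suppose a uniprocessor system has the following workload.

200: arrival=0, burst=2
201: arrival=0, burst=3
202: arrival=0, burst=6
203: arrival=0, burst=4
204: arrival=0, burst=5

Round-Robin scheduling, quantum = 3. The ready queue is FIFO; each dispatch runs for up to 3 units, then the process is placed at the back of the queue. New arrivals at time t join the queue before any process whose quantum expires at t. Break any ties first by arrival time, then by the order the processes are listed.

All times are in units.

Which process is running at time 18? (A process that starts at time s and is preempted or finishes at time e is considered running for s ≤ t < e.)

Gantt: | 200 0-2 | 201 2-5 | 202 5-8 | 203 8-11 | 204 11-14 | 202 14-17 | 203 17-18 | 204 18-20 |
Completion: 200=2  201=5  202=17  203=18  204=20
Turnaround (C−A): 200=2  201=5  202=17  203=18  204=20

204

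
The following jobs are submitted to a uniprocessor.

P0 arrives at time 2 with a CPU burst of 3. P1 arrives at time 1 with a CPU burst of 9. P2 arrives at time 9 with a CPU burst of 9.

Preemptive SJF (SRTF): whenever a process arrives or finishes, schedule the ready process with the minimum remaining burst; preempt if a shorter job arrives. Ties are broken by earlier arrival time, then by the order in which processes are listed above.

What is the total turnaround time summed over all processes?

Timeline: | idle 0-1 | P1 1-2 | P0 2-5 | P1 5-13 | P2 13-22 |
Completion: P0=5  P1=13  P2=22
Turnaround (C−A): P0=3  P1=12  P2=13
Turnaround = completion − arrival: P0=3, P1=12, P2=13
Total turnaround = 3 + 12 + 13 = 28

28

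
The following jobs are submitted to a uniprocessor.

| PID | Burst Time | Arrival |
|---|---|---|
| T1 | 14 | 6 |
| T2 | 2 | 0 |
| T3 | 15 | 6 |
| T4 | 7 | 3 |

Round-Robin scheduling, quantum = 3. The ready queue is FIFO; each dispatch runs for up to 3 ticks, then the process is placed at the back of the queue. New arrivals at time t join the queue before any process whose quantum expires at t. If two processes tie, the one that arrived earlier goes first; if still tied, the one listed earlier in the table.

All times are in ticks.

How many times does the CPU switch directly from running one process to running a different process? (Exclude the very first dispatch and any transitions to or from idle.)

Schedule: | T2 0-2 | idle 2-3 | T4 3-6 | T1 6-9 | T3 9-12 | T4 12-15 | T1 15-18 | T3 18-21 | T4 21-22 | T1 22-25 | T3 25-28 | T1 28-31 | T3 31-34 | T1 34-36 | T3 36-39 |
Completion: T1=36  T2=2  T3=39  T4=22

12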